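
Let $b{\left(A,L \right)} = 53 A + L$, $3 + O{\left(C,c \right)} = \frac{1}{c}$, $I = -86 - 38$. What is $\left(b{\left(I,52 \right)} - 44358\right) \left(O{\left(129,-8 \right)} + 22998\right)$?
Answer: $- \frac{4679733001}{4} \approx -1.1699 \cdot 10^{9}$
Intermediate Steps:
$I = -124$
$O{\left(C,c \right)} = -3 + \frac{1}{c}$
$b{\left(A,L \right)} = L + 53 A$
$\left(b{\left(I,52 \right)} - 44358\right) \left(O{\left(129,-8 \right)} + 22998\right) = \left(\left(52 + 53 \left(-124\right)\right) - 44358\right) \left(\left(-3 + \frac{1}{-8}\right) + 22998\right) = \left(\left(52 - 6572\right) - 44358\right) \left(\left(-3 - \frac{1}{8}\right) + 22998\right) = \left(-6520 - 44358\right) \left(- \frac{25}{8} + 22998\right) = \left(-50878\right) \frac{183959}{8} = - \frac{4679733001}{4}$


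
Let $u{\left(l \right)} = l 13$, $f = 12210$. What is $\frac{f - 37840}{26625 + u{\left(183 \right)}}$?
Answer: $- \frac{12815}{14502} \approx -0.88367$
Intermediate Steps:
$u{\left(l \right)} = 13 l$
$\frac{f - 37840}{26625 + u{\left(183 \right)}} = \frac{12210 - 37840}{26625 + 13 \cdot 183} = - \frac{25630}{26625 + 2379} = - \frac{25630}{29004} = \left(-25630\right) \frac{1}{29004} = - \frac{12815}{14502}$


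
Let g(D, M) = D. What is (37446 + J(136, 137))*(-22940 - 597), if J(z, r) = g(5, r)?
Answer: -881484187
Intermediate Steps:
J(z, r) = 5
(37446 + J(136, 137))*(-22940 - 597) = (37446 + 5)*(-22940 - 597) = 37451*(-23537) = -881484187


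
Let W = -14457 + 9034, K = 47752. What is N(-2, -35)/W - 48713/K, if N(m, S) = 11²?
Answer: -24540781/23541736 ≈ -1.0424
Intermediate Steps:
N(m, S) = 121
W = -5423
N(-2, -35)/W - 48713/K = 121/(-5423) - 48713/47752 = 121*(-1/5423) - 48713*1/47752 = -11/493 - 48713/47752 = -24540781/23541736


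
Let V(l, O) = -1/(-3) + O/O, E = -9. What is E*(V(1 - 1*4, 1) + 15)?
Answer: -147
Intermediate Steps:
V(l, O) = 4/3 (V(l, O) = -1*(-1/3) + 1 = 1/3 + 1 = 4/3)
E*(V(1 - 1*4, 1) + 15) = -9*(4/3 + 15) = -9*49/3 = -147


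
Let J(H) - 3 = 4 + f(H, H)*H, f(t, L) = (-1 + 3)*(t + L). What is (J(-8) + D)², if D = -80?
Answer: 33489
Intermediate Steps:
f(t, L) = 2*L + 2*t (f(t, L) = 2*(L + t) = 2*L + 2*t)
J(H) = 7 + 4*H² (J(H) = 3 + (4 + (2*H + 2*H)*H) = 3 + (4 + (4*H)*H) = 3 + (4 + 4*H²) = 7 + 4*H²)
(J(-8) + D)² = ((7 + 4*(-8)²) - 80)² = ((7 + 4*64) - 80)² = ((7 + 256) - 80)² = (263 - 80)² = 183² = 33489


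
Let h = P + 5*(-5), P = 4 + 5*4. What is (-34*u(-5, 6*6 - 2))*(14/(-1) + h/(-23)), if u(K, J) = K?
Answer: -54570/23 ≈ -2372.6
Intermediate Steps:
P = 24 (P = 4 + 20 = 24)
h = -1 (h = 24 + 5*(-5) = 24 - 25 = -1)
(-34*u(-5, 6*6 - 2))*(14/(-1) + h/(-23)) = (-34*(-5))*(14/(-1) - 1/(-23)) = 170*(14*(-1) - 1*(-1/23)) = 170*(-14 + 1/23) = 170*(-321/23) = -54570/23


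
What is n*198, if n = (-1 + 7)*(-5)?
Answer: -5940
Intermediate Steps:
n = -30 (n = 6*(-5) = -30)
n*198 = -30*198 = -5940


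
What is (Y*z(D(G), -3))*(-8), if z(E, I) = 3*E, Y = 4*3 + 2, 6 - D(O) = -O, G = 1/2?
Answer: -2184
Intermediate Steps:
G = ½ (G = 1*(½) = ½ ≈ 0.50000)
D(O) = 6 + O (D(O) = 6 - (-1)*O = 6 + O)
Y = 14 (Y = 12 + 2 = 14)
(Y*z(D(G), -3))*(-8) = (14*(3*(6 + ½)))*(-8) = (14*(3*(13/2)))*(-8) = (14*(39/2))*(-8) = 273*(-8) = -2184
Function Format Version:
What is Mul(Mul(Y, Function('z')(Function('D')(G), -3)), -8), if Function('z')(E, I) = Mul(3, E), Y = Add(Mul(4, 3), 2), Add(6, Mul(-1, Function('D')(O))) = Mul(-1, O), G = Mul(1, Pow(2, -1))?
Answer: -2184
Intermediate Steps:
G = Rational(1, 2) (G = Mul(1, Rational(1, 2)) = Rational(1, 2) ≈ 0.50000)
Function('D')(O) = Add(6, O) (Function('D')(O) = Add(6, Mul(-1, Mul(-1, O))) = Add(6, O))
Y = 14 (Y = Add(12, 2) = 14)
Mul(Mul(Y, Function('z')(Function('D')(G), -3)), -8) = Mul(Mul(14, Mul(3, Add(6, Rational(1, 2)))), -8) = Mul(Mul(14, Mul(3, Rational(13, 2))), -8) = Mul(Mul(14, Rational(39, 2)), -8) = Mul(273, -8) = -2184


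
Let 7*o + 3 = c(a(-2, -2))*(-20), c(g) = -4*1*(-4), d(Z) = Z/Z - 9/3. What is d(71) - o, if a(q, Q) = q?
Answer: 309/7 ≈ 44.143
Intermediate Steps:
d(Z) = -2 (d(Z) = 1 - 9*⅓ = 1 - 3 = -2)
c(g) = 16 (c(g) = -4*(-4) = 16)
o = -323/7 (o = -3/7 + (16*(-20))/7 = -3/7 + (⅐)*(-320) = -3/7 - 320/7 = -323/7 ≈ -46.143)
d(71) - o = -2 - 1*(-323/7) = -2 + 323/7 = 309/7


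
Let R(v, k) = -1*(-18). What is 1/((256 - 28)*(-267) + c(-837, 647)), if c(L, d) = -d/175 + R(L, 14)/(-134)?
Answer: -11725/713816024 ≈ -1.6426e-5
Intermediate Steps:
R(v, k) = 18
c(L, d) = -9/67 - d/175 (c(L, d) = -d/175 + 18/(-134) = -d*(1/175) + 18*(-1/134) = -d/175 - 9/67 = -9/67 - d/175)
1/((256 - 28)*(-267) + c(-837, 647)) = 1/((256 - 28)*(-267) + (-9/67 - 1/175*647)) = 1/(228*(-267) + (-9/67 - 647/175)) = 1/(-60876 - 44924/11725) = 1/(-713816024/11725) = -11725/713816024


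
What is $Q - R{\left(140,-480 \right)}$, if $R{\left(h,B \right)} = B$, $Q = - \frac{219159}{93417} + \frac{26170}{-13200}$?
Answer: $\frac{19551749677}{41103480} \approx 475.67$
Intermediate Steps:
$Q = - \frac{177920723}{41103480}$ ($Q = \left(-219159\right) \frac{1}{93417} + 26170 \left(- \frac{1}{13200}\right) = - \frac{73053}{31139} - \frac{2617}{1320} = - \frac{177920723}{41103480} \approx -4.3286$)
$Q - R{\left(140,-480 \right)} = - \frac{177920723}{41103480} - -480 = - \frac{177920723}{41103480} + 480 = \frac{19551749677}{41103480}$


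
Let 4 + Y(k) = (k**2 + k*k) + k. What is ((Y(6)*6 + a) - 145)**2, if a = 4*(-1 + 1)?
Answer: 89401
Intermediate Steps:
a = 0 (a = 4*0 = 0)
Y(k) = -4 + k + 2*k**2 (Y(k) = -4 + ((k**2 + k*k) + k) = -4 + ((k**2 + k**2) + k) = -4 + (2*k**2 + k) = -4 + (k + 2*k**2) = -4 + k + 2*k**2)
((Y(6)*6 + a) - 145)**2 = (((-4 + 6 + 2*6**2)*6 + 0) - 145)**2 = (((-4 + 6 + 2*36)*6 + 0) - 145)**2 = (((-4 + 6 + 72)*6 + 0) - 145)**2 = ((74*6 + 0) - 145)**2 = ((444 + 0) - 145)**2 = (444 - 145)**2 = 299**2 = 89401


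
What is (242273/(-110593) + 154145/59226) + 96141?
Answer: 629724423548825/6549981018 ≈ 96141.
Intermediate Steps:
(242273/(-110593) + 154145/59226) + 96141 = (242273*(-1/110593) + 154145*(1/59226)) + 96141 = (-242273/110593 + 154145/59226) + 96141 = 2698497287/6549981018 + 96141 = 629724423548825/6549981018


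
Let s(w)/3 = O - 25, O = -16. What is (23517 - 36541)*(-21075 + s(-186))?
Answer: 276082752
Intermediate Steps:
s(w) = -123 (s(w) = 3*(-16 - 25) = 3*(-41) = -123)
(23517 - 36541)*(-21075 + s(-186)) = (23517 - 36541)*(-21075 - 123) = -13024*(-21198) = 276082752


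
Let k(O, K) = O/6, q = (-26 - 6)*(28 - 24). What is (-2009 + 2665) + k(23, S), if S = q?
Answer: 3959/6 ≈ 659.83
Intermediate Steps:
q = -128 (q = -32*4 = -128)
S = -128
k(O, K) = O/6 (k(O, K) = O*(1/6) = O/6)
(-2009 + 2665) + k(23, S) = (-2009 + 2665) + (1/6)*23 = 656 + 23/6 = 3959/6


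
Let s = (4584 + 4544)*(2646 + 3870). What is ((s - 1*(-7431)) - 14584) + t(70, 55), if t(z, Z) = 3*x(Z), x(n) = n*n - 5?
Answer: 59479955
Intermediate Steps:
s = 59478048 (s = 9128*6516 = 59478048)
x(n) = -5 + n² (x(n) = n² - 5 = -5 + n²)
t(z, Z) = -15 + 3*Z² (t(z, Z) = 3*(-5 + Z²) = -15 + 3*Z²)
((s - 1*(-7431)) - 14584) + t(70, 55) = ((59478048 - 1*(-7431)) - 14584) + (-15 + 3*55²) = ((59478048 + 7431) - 14584) + (-15 + 3*3025) = (59485479 - 14584) + (-15 + 9075) = 59470895 + 9060 = 59479955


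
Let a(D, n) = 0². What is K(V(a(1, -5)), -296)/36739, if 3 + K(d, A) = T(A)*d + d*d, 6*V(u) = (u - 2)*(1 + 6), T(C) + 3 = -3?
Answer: 148/330651 ≈ 0.00044760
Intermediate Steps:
T(C) = -6 (T(C) = -3 - 3 = -6)
a(D, n) = 0
V(u) = -7/3 + 7*u/6 (V(u) = ((u - 2)*(1 + 6))/6 = ((-2 + u)*7)/6 = (-14 + 7*u)/6 = -7/3 + 7*u/6)
K(d, A) = -3 + d² - 6*d (K(d, A) = -3 + (-6*d + d*d) = -3 + (-6*d + d²) = -3 + (d² - 6*d) = -3 + d² - 6*d)
K(V(a(1, -5)), -296)/36739 = (-3 + (-7/3 + (7/6)*0)² - 6*(-7/3 + (7/6)*0))/36739 = (-3 + (-7/3 + 0)² - 6*(-7/3 + 0))*(1/36739) = (-3 + (-7/3)² - 6*(-7/3))*(1/36739) = (-3 + 49/9 + 14)*(1/36739) = (148/9)*(1/36739) = 148/330651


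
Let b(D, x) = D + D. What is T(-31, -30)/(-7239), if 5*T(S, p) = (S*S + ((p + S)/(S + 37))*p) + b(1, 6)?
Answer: -1268/36195 ≈ -0.035032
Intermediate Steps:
b(D, x) = 2*D
T(S, p) = ⅖ + S²/5 + p*(S + p)/(5*(37 + S)) (T(S, p) = ((S*S + ((p + S)/(S + 37))*p) + 2*1)/5 = ((S² + ((S + p)/(37 + S))*p) + 2)/5 = ((S² + p*(S + p)/(37 + S)) + 2)/5 = (2 + S² + p*(S + p)/(37 + S))/5 = ⅖ + S²/5 + p*(S + p)/(5*(37 + S)))
T(-31, -30)/(-7239) = ((74 + (-31)³ + (-30)² + 2*(-31) + 37*(-31)² - 31*(-30))/(5*(37 - 31)))/(-7239) = ((⅕)*(74 - 29791 + 900 - 62 + 37*961 + 930)/6)*(-1/7239) = ((⅕)*(⅙)*(74 - 29791 + 900 - 62 + 35557 + 930))*(-1/7239) = ((⅕)*(⅙)*7608)*(-1/7239) = (1268/5)*(-1/7239) = -1268/36195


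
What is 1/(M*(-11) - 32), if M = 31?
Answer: -1/373 ≈ -0.0026810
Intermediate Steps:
1/(M*(-11) - 32) = 1/(31*(-11) - 32) = 1/(-341 - 32) = 1/(-373) = -1/373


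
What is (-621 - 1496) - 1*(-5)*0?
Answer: -2117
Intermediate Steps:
(-621 - 1496) - 1*(-5)*0 = -2117 + 5*0 = -2117 + 0 = -2117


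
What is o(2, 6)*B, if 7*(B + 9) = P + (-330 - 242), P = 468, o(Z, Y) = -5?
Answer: 835/7 ≈ 119.29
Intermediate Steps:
B = -167/7 (B = -9 + (468 + (-330 - 242))/7 = -9 + (468 - 572)/7 = -9 + (⅐)*(-104) = -9 - 104/7 = -167/7 ≈ -23.857)
o(2, 6)*B = -5*(-167/7) = 835/7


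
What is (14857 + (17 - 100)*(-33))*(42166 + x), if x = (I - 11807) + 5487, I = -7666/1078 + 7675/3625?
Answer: 49289102581528/78155 ≈ 6.3066e+8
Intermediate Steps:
I = -390312/78155 (I = -7666*1/1078 + 7675*(1/3625) = -3833/539 + 307/145 = -390312/78155 ≈ -4.9941)
x = -494329912/78155 (x = (-390312/78155 - 11807) + 5487 = -923166397/78155 + 5487 = -494329912/78155 ≈ -6325.0)
(14857 + (17 - 100)*(-33))*(42166 + x) = (14857 + (17 - 100)*(-33))*(42166 - 494329912/78155) = (14857 - 83*(-33))*(2801153818/78155) = (14857 + 2739)*(2801153818/78155) = 17596*(2801153818/78155) = 49289102581528/78155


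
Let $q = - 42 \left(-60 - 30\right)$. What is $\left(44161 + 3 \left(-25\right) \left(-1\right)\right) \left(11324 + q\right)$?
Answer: $668140544$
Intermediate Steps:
$q = 3780$ ($q = \left(-42\right) \left(-90\right) = 3780$)
$\left(44161 + 3 \left(-25\right) \left(-1\right)\right) \left(11324 + q\right) = \left(44161 + 3 \left(-25\right) \left(-1\right)\right) \left(11324 + 3780\right) = \left(44161 - -75\right) 15104 = \left(44161 + 75\right) 15104 = 44236 \cdot 15104 = 668140544$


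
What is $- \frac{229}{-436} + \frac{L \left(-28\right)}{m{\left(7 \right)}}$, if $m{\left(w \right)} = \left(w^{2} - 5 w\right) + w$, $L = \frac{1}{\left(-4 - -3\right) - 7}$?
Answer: $\frac{905}{1308} \approx 0.6919$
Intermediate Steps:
$L = - \frac{1}{8}$ ($L = \frac{1}{\left(-4 + 3\right) - 7} = \frac{1}{-1 - 7} = \frac{1}{-8} = - \frac{1}{8} \approx -0.125$)
$m{\left(w \right)} = w^{2} - 4 w$
$- \frac{229}{-436} + \frac{L \left(-28\right)}{m{\left(7 \right)}} = - \frac{229}{-436} + \frac{\left(- \frac{1}{8}\right) \left(-28\right)}{7 \left(-4 + 7\right)} = \left(-229\right) \left(- \frac{1}{436}\right) + \frac{7}{2 \cdot 7 \cdot 3} = \frac{229}{436} + \frac{7}{2 \cdot 21} = \frac{229}{436} + \frac{7}{2} \cdot \frac{1}{21} = \frac{229}{436} + \frac{1}{6} = \frac{905}{1308}$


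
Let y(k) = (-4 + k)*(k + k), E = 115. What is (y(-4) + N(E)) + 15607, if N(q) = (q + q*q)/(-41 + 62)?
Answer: 342431/21 ≈ 16306.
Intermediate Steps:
y(k) = 2*k*(-4 + k) (y(k) = (-4 + k)*(2*k) = 2*k*(-4 + k))
N(q) = q/21 + q²/21 (N(q) = (q + q²)/21 = (q + q²)*(1/21) = q/21 + q²/21)
(y(-4) + N(E)) + 15607 = (2*(-4)*(-4 - 4) + (1/21)*115*(1 + 115)) + 15607 = (2*(-4)*(-8) + (1/21)*115*116) + 15607 = (64 + 13340/21) + 15607 = 14684/21 + 15607 = 342431/21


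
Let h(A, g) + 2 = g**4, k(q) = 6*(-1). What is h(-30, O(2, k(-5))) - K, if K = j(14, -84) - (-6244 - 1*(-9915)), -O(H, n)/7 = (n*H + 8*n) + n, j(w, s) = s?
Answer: 45558344889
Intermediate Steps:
k(q) = -6
O(H, n) = -63*n - 7*H*n (O(H, n) = -7*((n*H + 8*n) + n) = -7*((H*n + 8*n) + n) = -7*((8*n + H*n) + n) = -7*(9*n + H*n) = -63*n - 7*H*n)
h(A, g) = -2 + g**4
K = -3755 (K = -84 - (-6244 - 1*(-9915)) = -84 - (-6244 + 9915) = -84 - 1*3671 = -84 - 3671 = -3755)
h(-30, O(2, k(-5))) - K = (-2 + (-7*(-6)*(9 + 2))**4) - 1*(-3755) = (-2 + (-7*(-6)*11)**4) + 3755 = (-2 + 462**4) + 3755 = (-2 + 45558341136) + 3755 = 45558341134 + 3755 = 45558344889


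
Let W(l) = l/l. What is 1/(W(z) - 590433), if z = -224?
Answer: -1/590432 ≈ -1.6937e-6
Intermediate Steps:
W(l) = 1
1/(W(z) - 590433) = 1/(1 - 590433) = 1/(-590432) = -1/590432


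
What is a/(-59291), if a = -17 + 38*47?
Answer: -1769/59291 ≈ -0.029836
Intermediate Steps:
a = 1769 (a = -17 + 1786 = 1769)
a/(-59291) = 1769/(-59291) = 1769*(-1/59291) = -1769/59291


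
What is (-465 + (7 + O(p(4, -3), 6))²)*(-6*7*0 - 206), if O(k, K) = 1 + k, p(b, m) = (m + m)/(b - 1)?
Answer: 88374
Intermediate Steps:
p(b, m) = 2*m/(-1 + b) (p(b, m) = (2*m)/(-1 + b) = 2*m/(-1 + b))
(-465 + (7 + O(p(4, -3), 6))²)*(-6*7*0 - 206) = (-465 + (7 + (1 + 2*(-3)/(-1 + 4)))²)*(-6*7*0 - 206) = (-465 + (7 + (1 + 2*(-3)/3))²)*(-42*0 - 206) = (-465 + (7 + (1 + 2*(-3)*(⅓)))²)*(0 - 206) = (-465 + (7 + (1 - 2))²)*(-206) = (-465 + (7 - 1)²)*(-206) = (-465 + 6²)*(-206) = (-465 + 36)*(-206) = -429*(-206) = 88374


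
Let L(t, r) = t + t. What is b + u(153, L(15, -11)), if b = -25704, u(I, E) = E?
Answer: -25674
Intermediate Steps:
L(t, r) = 2*t
b + u(153, L(15, -11)) = -25704 + 2*15 = -25704 + 30 = -25674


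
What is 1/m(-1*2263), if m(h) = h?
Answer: -1/2263 ≈ -0.00044189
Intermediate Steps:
1/m(-1*2263) = 1/(-1*2263) = 1/(-2263) = -1/2263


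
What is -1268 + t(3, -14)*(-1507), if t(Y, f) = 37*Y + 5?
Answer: -176080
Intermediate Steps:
t(Y, f) = 5 + 37*Y
-1268 + t(3, -14)*(-1507) = -1268 + (5 + 37*3)*(-1507) = -1268 + (5 + 111)*(-1507) = -1268 + 116*(-1507) = -1268 - 174812 = -176080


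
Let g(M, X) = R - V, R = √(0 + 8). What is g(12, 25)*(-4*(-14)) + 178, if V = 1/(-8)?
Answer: 185 + 112*√2 ≈ 343.39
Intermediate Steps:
R = 2*√2 (R = √8 = 2*√2 ≈ 2.8284)
V = -⅛ ≈ -0.12500
g(M, X) = ⅛ + 2*√2 (g(M, X) = 2*√2 - 1*(-⅛) = 2*√2 + ⅛ = ⅛ + 2*√2)
g(12, 25)*(-4*(-14)) + 178 = (⅛ + 2*√2)*(-4*(-14)) + 178 = (⅛ + 2*√2)*56 + 178 = (7 + 112*√2) + 178 = 185 + 112*√2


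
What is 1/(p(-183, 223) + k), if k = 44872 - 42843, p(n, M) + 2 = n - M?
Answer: 1/1621 ≈ 0.00061690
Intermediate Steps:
p(n, M) = -2 + n - M (p(n, M) = -2 + (n - M) = -2 + n - M)
k = 2029
1/(p(-183, 223) + k) = 1/((-2 - 183 - 1*223) + 2029) = 1/((-2 - 183 - 223) + 2029) = 1/(-408 + 2029) = 1/1621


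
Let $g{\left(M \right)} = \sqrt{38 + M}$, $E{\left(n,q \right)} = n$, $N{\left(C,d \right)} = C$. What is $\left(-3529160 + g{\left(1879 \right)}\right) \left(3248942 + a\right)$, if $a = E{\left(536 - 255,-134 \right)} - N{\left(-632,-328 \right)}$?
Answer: $-11469258271800 + 9749565 \sqrt{213} \approx -1.1469 \cdot 10^{13}$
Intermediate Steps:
$a = 913$ ($a = \left(536 - 255\right) - -632 = \left(536 - 255\right) + 632 = 281 + 632 = 913$)
$\left(-3529160 + g{\left(1879 \right)}\right) \left(3248942 + a\right) = \left(-3529160 + \sqrt{38 + 1879}\right) \left(3248942 + 913\right) = \left(-3529160 + \sqrt{1917}\right) 3249855 = \left(-3529160 + 3 \sqrt{213}\right) 3249855 = -11469258271800 + 9749565 \sqrt{213}$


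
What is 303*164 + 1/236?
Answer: 11727313/236 ≈ 49692.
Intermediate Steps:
303*164 + 1/236 = 49692 + 1/236 = 11727313/236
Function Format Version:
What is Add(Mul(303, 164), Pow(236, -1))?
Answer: Rational(11727313, 236) ≈ 49692.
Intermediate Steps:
Add(Mul(303, 164), Pow(236, -1)) = Add(49692, Rational(1, 236)) = Rational(11727313, 236)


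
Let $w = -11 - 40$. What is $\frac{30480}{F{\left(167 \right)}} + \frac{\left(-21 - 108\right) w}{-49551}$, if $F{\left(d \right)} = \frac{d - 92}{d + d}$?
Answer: $\frac{11209878731}{82585} \approx 1.3574 \cdot 10^{5}$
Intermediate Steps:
$w = -51$ ($w = -11 - 40 = -51$)
$F{\left(d \right)} = \frac{-92 + d}{2 d}$
$\frac{30480}{F{\left(167 \right)}} + \frac{\left(-21 - 108\right) w}{-49551} = \frac{30480}{\frac{1}{2} \cdot \frac{1}{167} \left(-92 + 167\right)} + \frac{\left(-21 - 108\right) \left(-51\right)}{-49551} = \frac{30480}{\frac{1}{2} \cdot \frac{1}{167} \cdot 75} + \left(-129\right) \left(-51\right) \left(- \frac{1}{49551}\right) = \frac{30480}{\frac{75}{334}} + 6579 \left(- \frac{1}{49551}\right) = 30480 \cdot \frac{334}{75} - \frac{2193}{16517} = \frac{678688}{5} - \frac{2193}{16517} = \frac{11209878731}{82585}$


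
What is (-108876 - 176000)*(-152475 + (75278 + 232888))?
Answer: -44352629316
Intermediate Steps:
(-108876 - 176000)*(-152475 + (75278 + 232888)) = -284876*(-152475 + 308166) = -284876*155691 = -44352629316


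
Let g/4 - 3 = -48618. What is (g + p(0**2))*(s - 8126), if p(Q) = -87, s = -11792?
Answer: 3874987146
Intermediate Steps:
g = -194460 (g = 12 + 4*(-48618) = 12 - 194472 = -194460)
(g + p(0**2))*(s - 8126) = (-194460 - 87)*(-11792 - 8126) = -194547*(-19918) = 3874987146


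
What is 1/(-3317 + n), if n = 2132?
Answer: -1/1185 ≈ -0.00084388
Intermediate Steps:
1/(-3317 + n) = 1/(-3317 + 2132) = 1/(-1185) = -1/1185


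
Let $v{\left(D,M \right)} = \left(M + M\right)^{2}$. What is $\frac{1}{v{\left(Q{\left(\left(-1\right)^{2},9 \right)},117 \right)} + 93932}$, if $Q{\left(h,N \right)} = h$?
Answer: $\frac{1}{148688} \approx 6.7255 \cdot 10^{-6}$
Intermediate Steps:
$v{\left(D,M \right)} = 4 M^{2}$ ($v{\left(D,M \right)} = \left(2 M\right)^{2} = 4 M^{2}$)
$\frac{1}{v{\left(Q{\left(\left(-1\right)^{2},9 \right)},117 \right)} + 93932} = \frac{1}{4 \cdot 117^{2} + 93932} = \frac{1}{4 \cdot 13689 + 93932} = \frac{1}{54756 + 93932} = \frac{1}{148688}$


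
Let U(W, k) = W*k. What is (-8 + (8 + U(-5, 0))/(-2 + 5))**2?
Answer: 256/9 ≈ 28.444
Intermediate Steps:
(-8 + (8 + U(-5, 0))/(-2 + 5))**2 = (-8 + (8 - 5*0)/(-2 + 5))**2 = (-8 + (8 + 0)/3)**2 = (-8 + 8*(1/3))**2 = (-8 + 8/3)**2 = (-16/3)**2 = 256/9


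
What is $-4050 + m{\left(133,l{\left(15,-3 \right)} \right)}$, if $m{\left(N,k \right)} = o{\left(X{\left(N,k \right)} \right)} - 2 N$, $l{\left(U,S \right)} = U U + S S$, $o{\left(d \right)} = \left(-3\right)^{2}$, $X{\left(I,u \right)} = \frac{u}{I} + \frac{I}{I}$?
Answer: $-4307$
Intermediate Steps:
$X{\left(I,u \right)} = 1 + \frac{u}{I}$ ($X{\left(I,u \right)} = \frac{u}{I} + 1 = 1 + \frac{u}{I}$)
$o{\left(d \right)} = 9$
$l{\left(U,S \right)} = S^{2} + U^{2}$ ($l{\left(U,S \right)} = U^{2} + S^{2} = S^{2} + U^{2}$)
$m{\left(N,k \right)} = 9 - 2 N$
$-4050 + m{\left(133,l{\left(15,-3 \right)} \right)} = -4050 + \left(9 - 266\right) = -4050 - 257 = -4307$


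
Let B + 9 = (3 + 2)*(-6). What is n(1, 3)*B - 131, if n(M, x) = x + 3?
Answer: -365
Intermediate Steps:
n(M, x) = 3 + x
B = -39 (B = -9 + (3 + 2)*(-6) = -9 + 5*(-6) = -9 - 30 = -39)
n(1, 3)*B - 131 = (3 + 3)*(-39) - 131 = 6*(-39) - 131 = -234 - 131 = -365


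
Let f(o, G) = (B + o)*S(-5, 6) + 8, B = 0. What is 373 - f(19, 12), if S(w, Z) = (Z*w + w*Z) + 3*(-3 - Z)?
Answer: 2018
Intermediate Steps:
S(w, Z) = -9 - 3*Z + 2*Z*w (S(w, Z) = (Z*w + Z*w) + (-9 - 3*Z) = 2*Z*w + (-9 - 3*Z) = -9 - 3*Z + 2*Z*w)
f(o, G) = 8 - 87*o (f(o, G) = (0 + o)*(-9 - 3*6 + 2*6*(-5)) + 8 = o*(-9 - 18 - 60) + 8 = o*(-87) + 8 = -87*o + 8 = 8 - 87*o)
373 - f(19, 12) = 373 - (8 - 87*19) = 373 - (8 - 1653) = 373 - 1*(-1645) = 373 + 1645 = 2018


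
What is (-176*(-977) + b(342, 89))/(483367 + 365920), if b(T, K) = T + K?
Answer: 172383/849287 ≈ 0.20297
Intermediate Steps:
b(T, K) = K + T
(-176*(-977) + b(342, 89))/(483367 + 365920) = (-176*(-977) + (89 + 342))/(483367 + 365920) = (171952 + 431)/849287 = 172383*(1/849287) = 172383/849287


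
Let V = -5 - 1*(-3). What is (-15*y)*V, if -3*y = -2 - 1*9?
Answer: 110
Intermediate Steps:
V = -2 (V = -5 + 3 = -2)
y = 11/3 (y = -(-2 - 1*9)/3 = -(-2 - 9)/3 = -1/3*(-11) = 11/3 ≈ 3.6667)
(-15*y)*V = -15*11/3*(-2) = -55*(-2) = 110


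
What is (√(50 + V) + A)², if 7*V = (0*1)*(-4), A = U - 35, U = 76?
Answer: 1731 + 410*√2 ≈ 2310.8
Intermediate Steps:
A = 41 (A = 76 - 35 = 41)
V = 0 (V = ((0*1)*(-4))/7 = (0*(-4))/7 = (⅐)*0 = 0)
(√(50 + V) + A)² = (√(50 + 0) + 41)² = (√50 + 41)² = (5*√2 + 41)² = (41 + 5*√2)²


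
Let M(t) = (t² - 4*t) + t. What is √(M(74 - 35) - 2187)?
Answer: 3*I*√87 ≈ 27.982*I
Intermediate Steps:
M(t) = t² - 3*t
√(M(74 - 35) - 2187) = √((74 - 35)*(-3 + (74 - 35)) - 2187) = √(39*(-3 + 39) - 2187) = √(39*36 - 2187) = √(1404 - 2187) = √(-783) = 3*I*√87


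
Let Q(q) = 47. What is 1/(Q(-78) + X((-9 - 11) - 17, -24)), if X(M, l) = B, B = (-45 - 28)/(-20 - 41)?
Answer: 61/2940 ≈ 0.020748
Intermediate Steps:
B = 73/61 (B = -73/(-61) = -73*(-1/61) = 73/61 ≈ 1.1967)
X(M, l) = 73/61
1/(Q(-78) + X((-9 - 11) - 17, -24)) = 1/(47 + 73/61) = 1/(2940/61) = 61/2940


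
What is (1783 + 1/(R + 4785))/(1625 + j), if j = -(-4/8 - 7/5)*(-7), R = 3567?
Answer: 74458085/67304592 ≈ 1.1063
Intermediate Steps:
j = -133/10 (j = -(-4*⅛ - 7*⅕)*(-7) = -(-½ - 7/5)*(-7) = -1*(-19/10)*(-7) = (19/10)*(-7) = -133/10 ≈ -13.300)
(1783 + 1/(R + 4785))/(1625 + j) = (1783 + 1/(3567 + 4785))/(1625 - 133/10) = (1783 + 1/8352)/(16117/10) = (1783 + 1/8352)*(10/16117) = (14891617/8352)*(10/16117) = 74458085/67304592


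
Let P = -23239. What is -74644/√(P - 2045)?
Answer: 37322*I*√129/903 ≈ 469.43*I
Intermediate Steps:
-74644/√(P - 2045) = -74644/√(-23239 - 2045) = -74644*(-I*√129/1806) = -(-37322)*I*√129/903 = 37322*I*√129/903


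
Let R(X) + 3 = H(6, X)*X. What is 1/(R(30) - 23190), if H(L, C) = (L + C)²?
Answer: 1/15687 ≈ 6.3747e-5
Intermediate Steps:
H(L, C) = (C + L)²
R(X) = -3 + X*(6 + X)² (R(X) = -3 + (X + 6)²*X = -3 + (6 + X)²*X = -3 + X*(6 + X)²)
1/(R(30) - 23190) = 1/((-3 + 30*(6 + 30)²) - 23190) = 1/((-3 + 30*36²) - 23190) = 1/((-3 + 30*1296) - 23190) = 1/((-3 + 38880) - 23190) = 1/(38877 - 23190) = 1/15687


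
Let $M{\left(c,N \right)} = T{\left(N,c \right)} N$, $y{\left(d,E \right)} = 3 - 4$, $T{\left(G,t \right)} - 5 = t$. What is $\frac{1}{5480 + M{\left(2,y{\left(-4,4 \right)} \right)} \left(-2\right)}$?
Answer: $\frac{1}{5494} \approx 0.00018202$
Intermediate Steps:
$T{\left(G,t \right)} = 5 + t$
$y{\left(d,E \right)} = -1$
$M{\left(c,N \right)} = N \left(5 + c\right)$ ($M{\left(c,N \right)} = \left(5 + c\right) N = N \left(5 + c\right)$)
$\frac{1}{5480 + M{\left(2,y{\left(-4,4 \right)} \right)} \left(-2\right)} = \frac{1}{5480 + - (5 + 2) \left(-2\right)} = \frac{1}{5480 + \left(-1\right) 7 \left(-2\right)} = \frac{1}{5480 - -14} = \frac{1}{5480 + 14} = \frac{1}{5494}$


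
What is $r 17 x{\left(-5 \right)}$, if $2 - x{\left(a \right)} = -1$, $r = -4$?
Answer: $-204$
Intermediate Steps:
$x{\left(a \right)} = 3$ ($x{\left(a \right)} = 2 - -1 = 2 + 1 = 3$)
$r 17 x{\left(-5 \right)} = \left(-4\right) 17 \cdot 3 = \left(-68\right) 3 = -204$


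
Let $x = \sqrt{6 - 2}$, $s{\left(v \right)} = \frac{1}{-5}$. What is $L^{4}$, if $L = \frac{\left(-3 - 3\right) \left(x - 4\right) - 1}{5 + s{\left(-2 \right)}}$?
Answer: $\frac{9150625}{331776} \approx 27.581$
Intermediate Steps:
$s{\left(v \right)} = - \frac{1}{5}$
$x = 2$ ($x = \sqrt{4} = 2$)
$L = \frac{55}{24}$ ($L = \frac{\left(-3 - 3\right) \left(2 - 4\right) - 1}{5 - \frac{1}{5}} = \frac{\left(-6\right) \left(-2\right) - 1}{\frac{24}{5}} = \left(12 - 1\right) \frac{5}{24} = 11 \cdot \frac{5}{24} = \frac{55}{24} \approx 2.2917$)
$L^{4} = \left(\frac{55}{24}\right)^{4} = \frac{9150625}{331776}$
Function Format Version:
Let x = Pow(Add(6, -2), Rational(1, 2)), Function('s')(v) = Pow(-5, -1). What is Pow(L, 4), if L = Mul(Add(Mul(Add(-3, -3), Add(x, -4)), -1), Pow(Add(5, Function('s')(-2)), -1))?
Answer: Rational(9150625, 331776) ≈ 27.581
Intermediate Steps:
Function('s')(v) = Rational(-1, 5)
x = 2 (x = Pow(4, Rational(1, 2)) = 2)
L = Rational(55, 24) (L = Mul(Add(Mul(Add(-3, -3), Add(2, -4)), -1), Pow(Add(5, Rational(-1, 5)), -1)) = Mul(Add(Mul(-6, -2), -1), Pow(Rational(24, 5), -1)) = Mul(Add(12, -1), Rational(5, 24)) = Mul(11, Rational(5, 24)) = Rational(55, 24) ≈ 2.2917)
Pow(L, 4) = Pow(Rational(55, 24), 4) = Rational(9150625, 331776)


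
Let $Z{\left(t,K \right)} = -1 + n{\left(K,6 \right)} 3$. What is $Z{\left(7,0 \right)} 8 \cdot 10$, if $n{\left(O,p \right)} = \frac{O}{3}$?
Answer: $-80$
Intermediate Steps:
$n{\left(O,p \right)} = \frac{O}{3}$ ($n{\left(O,p \right)} = O \frac{1}{3} = \frac{O}{3}$)
$Z{\left(t,K \right)} = -1 + K$ ($Z{\left(t,K \right)} = -1 + \frac{K}{3} \cdot 3 = -1 + K$)
$Z{\left(7,0 \right)} 8 \cdot 10 = \left(-1 + 0\right) 8 \cdot 10 = \left(-1\right) 8 \cdot 10 = \left(-8\right) 10 = -80$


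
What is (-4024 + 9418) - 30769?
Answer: -25375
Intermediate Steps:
(-4024 + 9418) - 30769 = 5394 - 30769 = -25375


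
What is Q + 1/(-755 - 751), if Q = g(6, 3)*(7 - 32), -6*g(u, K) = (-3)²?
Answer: 28237/753 ≈ 37.499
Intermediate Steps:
g(u, K) = -3/2 (g(u, K) = -⅙*(-3)² = -⅙*9 = -3/2)
Q = 75/2 (Q = -3*(7 - 32)/2 = -3/2*(-25) = 75/2 ≈ 37.500)
Q + 1/(-755 - 751) = 75/2 + 1/(-755 - 751) = 75/2 + 1/(-1506) = 75/2 - 1/1506 = 28237/753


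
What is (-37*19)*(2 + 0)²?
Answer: -2812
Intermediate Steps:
(-37*19)*(2 + 0)² = -703*2² = -703*4 = -2812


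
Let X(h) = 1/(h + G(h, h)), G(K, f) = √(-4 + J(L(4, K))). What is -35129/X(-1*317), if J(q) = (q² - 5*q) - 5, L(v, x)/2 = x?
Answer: 11135893 - 105387*√45013 ≈ -1.1223e+7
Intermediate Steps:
L(v, x) = 2*x
J(q) = -5 + q² - 5*q
G(K, f) = √(-9 - 10*K + 4*K²) (G(K, f) = √(-4 + (-5 + (2*K)² - 10*K)) = √(-4 + (-5 + 4*K² - 10*K)) = √(-4 + (-5 - 10*K + 4*K²)) = √(-9 - 10*K + 4*K²))
X(h) = 1/(h + √(-9 - 10*h + 4*h²))
-35129/X(-1*317) = -(-11135893 + 35129*√(-9 - (-10)*317 + 4*(-1*317)²)) = -(-11135893 + 35129*√(-9 - 10*(-317) + 4*(-317)²)) = -(-11135893 + 35129*√(-9 + 3170 + 4*100489)) = -(-11135893 + 35129*√(-9 + 3170 + 401956)) = -(-11135893 + 105387*√45013) = -35129*(-317 + 3*√45013) = 11135893 - 105387*√45013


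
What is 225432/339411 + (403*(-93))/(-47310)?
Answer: 2598441421/1784170490 ≈ 1.4564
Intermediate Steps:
225432/339411 + (403*(-93))/(-47310) = 225432*(1/339411) - 37479*(-1/47310) = 75144/113137 + 12493/15770 = 2598441421/1784170490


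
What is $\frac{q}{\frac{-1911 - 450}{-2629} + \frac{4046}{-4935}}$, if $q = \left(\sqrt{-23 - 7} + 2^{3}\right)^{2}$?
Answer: $\frac{63017130}{144943} + \frac{29655120 i \sqrt{30}}{144943} \approx 434.77 + 1120.6 i$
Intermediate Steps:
$q = \left(8 + i \sqrt{30}\right)^{2}$ ($q = \left(\sqrt{-30} + 8\right)^{2} = \left(i \sqrt{30} + 8\right)^{2} = \left(8 + i \sqrt{30}\right)^{2} \approx 34.0 + 87.636 i$)
$\frac{q}{\frac{-1911 - 450}{-2629} + \frac{4046}{-4935}} = \frac{\left(8 + i \sqrt{30}\right)^{2}}{\frac{-1911 - 450}{-2629} + \frac{4046}{-4935}} = \frac{\left(8 + i \sqrt{30}\right)^{2}}{\left(-1911 - 450\right) \left(- \frac{1}{2629}\right) + 4046 \left(- \frac{1}{4935}\right)} = \frac{\left(8 + i \sqrt{30}\right)^{2}}{\left(-2361\right) \left(- \frac{1}{2629}\right) - \frac{578}{705}} = \frac{\left(8 + i \sqrt{30}\right)^{2}}{\frac{2361}{2629} - \frac{578}{705}} = \frac{\left(8 + i \sqrt{30}\right)^{2}}{\frac{144943}{1853445}} = \left(8 + i \sqrt{30}\right)^{2} \cdot \frac{1853445}{144943} = \frac{1853445 \left(8 + i \sqrt{30}\right)^{2}}{144943}$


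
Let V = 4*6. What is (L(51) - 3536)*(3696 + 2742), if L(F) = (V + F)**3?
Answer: 2693266482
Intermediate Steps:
V = 24
L(F) = (24 + F)**3
(L(51) - 3536)*(3696 + 2742) = ((24 + 51)**3 - 3536)*(3696 + 2742) = (75**3 - 3536)*6438 = (421875 - 3536)*6438 = 418339*6438 = 2693266482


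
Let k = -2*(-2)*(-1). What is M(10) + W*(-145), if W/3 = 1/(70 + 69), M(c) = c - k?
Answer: 1511/139 ≈ 10.870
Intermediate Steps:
k = -4 (k = 4*(-1) = -4)
M(c) = 4 + c (M(c) = c - 1*(-4) = c + 4 = 4 + c)
W = 3/139 (W = 3/(70 + 69) = 3/139 ≈ 0.021583)
M(10) + W*(-145) = (4 + 10) + (3/139)*(-145) = 14 - 435/139 = 1511/139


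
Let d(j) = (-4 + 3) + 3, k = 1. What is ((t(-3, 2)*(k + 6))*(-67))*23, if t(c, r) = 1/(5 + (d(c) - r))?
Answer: -10787/5 ≈ -2157.4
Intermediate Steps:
d(j) = 2 (d(j) = -1 + 3 = 2)
t(c, r) = 1/(7 - r) (t(c, r) = 1/(5 + (2 - r)) = 1/(7 - r))
((t(-3, 2)*(k + 6))*(-67))*23 = (((1 + 6)/(7 - 1*2))*(-67))*23 = ((7/(7 - 2))*(-67))*23 = ((7/5)*(-67))*23 = -469/5*23 = -10787/5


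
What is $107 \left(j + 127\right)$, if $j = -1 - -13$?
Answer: $14873$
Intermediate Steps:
$j = 12$ ($j = -1 + 13 = 12$)
$107 \left(j + 127\right) = 107 \left(12 + 127\right) = 107 \cdot 139 = 14873$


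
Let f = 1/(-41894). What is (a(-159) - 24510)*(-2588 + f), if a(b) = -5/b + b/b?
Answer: 211255618238599/3330573 ≈ 6.3429e+7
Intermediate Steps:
f = -1/41894 ≈ -2.3870e-5
a(b) = 1 - 5/b (a(b) = -5/b + 1 = 1 - 5/b)
(a(-159) - 24510)*(-2588 + f) = ((-5 - 159)/(-159) - 24510)*(-2588 - 1/41894) = (-1/159*(-164) - 24510)*(-108421673/41894) = (164/159 - 24510)*(-108421673/41894) = -3896926/159*(-108421673/41894) = 211255618238599/3330573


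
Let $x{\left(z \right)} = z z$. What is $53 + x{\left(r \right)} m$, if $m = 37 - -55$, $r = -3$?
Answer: $881$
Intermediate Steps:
$m = 92$ ($m = 37 + 55 = 92$)
$x{\left(z \right)} = z^{2}$
$53 + x{\left(r \right)} m = 53 + \left(-3\right)^{2} \cdot 92 = 53 + 9 \cdot 92 = 53 + 828 = 881$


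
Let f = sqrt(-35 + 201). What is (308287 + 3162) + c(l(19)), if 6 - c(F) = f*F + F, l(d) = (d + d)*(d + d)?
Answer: 310011 - 1444*sqrt(166) ≈ 2.9141e+5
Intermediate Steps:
f = sqrt(166) ≈ 12.884
l(d) = 4*d**2 (l(d) = (2*d)*(2*d) = 4*d**2)
c(F) = 6 - F - F*sqrt(166) (c(F) = 6 - (sqrt(166)*F + F) = 6 - (F*sqrt(166) + F) = 6 - (F + F*sqrt(166)) = 6 + (-F - F*sqrt(166)) = 6 - F - F*sqrt(166))
(308287 + 3162) + c(l(19)) = (308287 + 3162) + (6 - 4*19**2 - 4*19**2*sqrt(166)) = 311449 + (6 - 4*361 - 4*361*sqrt(166)) = 311449 + (6 - 1*1444 - 1*1444*sqrt(166)) = 311449 + (6 - 1444 - 1444*sqrt(166)) = 311449 + (-1438 - 1444*sqrt(166)) = 310011 - 1444*sqrt(166)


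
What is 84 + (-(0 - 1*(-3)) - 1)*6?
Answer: 60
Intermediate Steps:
84 + (-(0 - 1*(-3)) - 1)*6 = 84 + (-(0 + 3) - 1)*6 = 84 + (-1*3 - 1)*6 = 84 + (-3 - 1)*6 = 84 - 4*6 = 84 - 24 = 60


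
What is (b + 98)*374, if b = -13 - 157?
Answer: -26928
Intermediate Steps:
b = -170
(b + 98)*374 = (-170 + 98)*374 = -72*374 = -26928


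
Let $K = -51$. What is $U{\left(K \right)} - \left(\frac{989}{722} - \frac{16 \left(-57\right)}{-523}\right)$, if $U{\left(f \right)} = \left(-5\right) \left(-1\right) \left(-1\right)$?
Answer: $- \frac{1746813}{377606} \approx -4.626$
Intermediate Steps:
$U{\left(f \right)} = -5$ ($U{\left(f \right)} = 5 \left(-1\right) = -5$)
$U{\left(K \right)} - \left(\frac{989}{722} - \frac{16 \left(-57\right)}{-523}\right) = -5 - \left(\frac{989}{722} - \frac{16 \left(-57\right)}{-523}\right) = -5 - - \frac{141217}{377606} = -5 + \left(\frac{912}{523} - \frac{989}{722}\right) = -5 + \frac{141217}{377606} = - \frac{1746813}{377606}$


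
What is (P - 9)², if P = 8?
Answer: 1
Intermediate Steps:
(P - 9)² = (8 - 9)² = (-1)² = 1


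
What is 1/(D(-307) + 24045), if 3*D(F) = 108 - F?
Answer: 3/72550 ≈ 4.1351e-5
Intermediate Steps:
D(F) = 36 - F/3 (D(F) = (108 - F)/3 = 36 - F/3)
1/(D(-307) + 24045) = 1/((36 - 1/3*(-307)) + 24045) = 1/((36 + 307/3) + 24045) = 1/(415/3 + 24045) = 1/(72550/3) = 3/72550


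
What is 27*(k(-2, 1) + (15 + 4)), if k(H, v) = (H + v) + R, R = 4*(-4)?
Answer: 54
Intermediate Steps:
R = -16
k(H, v) = -16 + H + v (k(H, v) = (H + v) - 16 = -16 + H + v)
27*(k(-2, 1) + (15 + 4)) = 27*((-16 - 2 + 1) + (15 + 4)) = 27*(-17 + 19) = 27*2 = 54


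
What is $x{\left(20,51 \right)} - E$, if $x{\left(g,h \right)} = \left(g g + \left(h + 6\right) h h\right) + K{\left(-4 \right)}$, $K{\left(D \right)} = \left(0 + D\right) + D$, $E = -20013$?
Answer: $168662$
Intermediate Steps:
$K{\left(D \right)} = 2 D$ ($K{\left(D \right)} = D + D = 2 D$)
$x{\left(g,h \right)} = -8 + g^{2} + h^{2} \left(6 + h\right)$ ($x{\left(g,h \right)} = \left(g g + \left(h + 6\right) h h\right) + 2 \left(-4\right) = \left(g^{2} + \left(6 + h\right) h h\right) - 8 = \left(g^{2} + h \left(6 + h\right) h\right) - 8 = \left(g^{2} + h^{2} \left(6 + h\right)\right) - 8 = -8 + g^{2} + h^{2} \left(6 + h\right)$)
$x{\left(20,51 \right)} - E = \left(-8 + 20^{2} + 51^{3} + 6 \cdot 51^{2}\right) - -20013 = \left(-8 + 400 + 132651 + 6 \cdot 2601\right) + 20013 = \left(-8 + 400 + 132651 + 15606\right) + 20013 = 148649 + 20013 = 168662$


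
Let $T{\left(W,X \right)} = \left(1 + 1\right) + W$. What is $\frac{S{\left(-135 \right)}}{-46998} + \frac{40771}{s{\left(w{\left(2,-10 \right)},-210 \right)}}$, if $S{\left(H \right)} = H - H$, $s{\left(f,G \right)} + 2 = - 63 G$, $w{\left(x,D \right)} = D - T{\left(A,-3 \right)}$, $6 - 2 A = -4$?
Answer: $\frac{40771}{13228} \approx 3.0822$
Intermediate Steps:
$A = 5$ ($A = 3 - -2 = 3 + 2 = 5$)
$T{\left(W,X \right)} = 2 + W$
$w{\left(x,D \right)} = -7 + D$ ($w{\left(x,D \right)} = D - \left(2 + 5\right) = D - 7 = -7 + D$)
$s{\left(f,G \right)} = -2 - 63 G$
$S{\left(H \right)} = 0$
$\frac{S{\left(-135 \right)}}{-46998} + \frac{40771}{s{\left(w{\left(2,-10 \right)},-210 \right)}} = \frac{0}{-46998} + \frac{40771}{-2 - -13230} = 0 \left(- \frac{1}{46998}\right) + \frac{40771}{-2 + 13230} = 0 + \frac{40771}{13228} = \frac{40771}{13228}$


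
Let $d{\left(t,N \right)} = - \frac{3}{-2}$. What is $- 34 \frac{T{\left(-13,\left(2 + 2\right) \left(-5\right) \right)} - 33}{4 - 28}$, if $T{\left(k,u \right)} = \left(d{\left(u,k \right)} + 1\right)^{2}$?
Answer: $- \frac{1819}{48} \approx -37.896$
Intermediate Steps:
$d{\left(t,N \right)} = \frac{3}{2}$ ($d{\left(t,N \right)} = \left(-3\right) \left(- \frac{1}{2}\right) = \frac{3}{2}$)
$T{\left(k,u \right)} = \frac{25}{4}$ ($T{\left(k,u \right)} = \left(\frac{3}{2} + 1\right)^{2} = \left(\frac{5}{2}\right)^{2} = \frac{25}{4}$)
$- 34 \frac{T{\left(-13,\left(2 + 2\right) \left(-5\right) \right)} - 33}{4 - 28} = - 34 \frac{\frac{25}{4} - 33}{4 - 28} = - 34 \left(- \frac{107}{4 \left(-24\right)}\right) = - 34 \left(\left(- \frac{107}{4}\right) \left(- \frac{1}{24}\right)\right) = \left(-34\right) \frac{107}{96} = - \frac{1819}{48}$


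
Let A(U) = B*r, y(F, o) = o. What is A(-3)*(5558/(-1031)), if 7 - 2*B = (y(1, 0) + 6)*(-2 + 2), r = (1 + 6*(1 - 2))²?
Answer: -486325/1031 ≈ -471.70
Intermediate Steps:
r = 25 (r = (1 + 6*(-1))² = (1 - 6)² = (-5)² = 25)
B = 7/2 (B = 7/2 - (0 + 6)*(-2 + 2)/2 = 7/2 - 3*0 = 7/2 - ½*0 = 7/2 + 0 = 7/2 ≈ 3.5000)
A(U) = 175/2 (A(U) = (7/2)*25 = 175/2)
A(-3)*(5558/(-1031)) = 175*(5558/(-1031))/2 = 175*(5558*(-1/1031))/2 = (175/2)*(-5558/1031) = -486325/1031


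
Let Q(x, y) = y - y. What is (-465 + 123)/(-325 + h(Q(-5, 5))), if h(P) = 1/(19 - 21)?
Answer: 228/217 ≈ 1.0507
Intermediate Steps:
Q(x, y) = 0
h(P) = -1/2 (h(P) = 1/(-2) = -1/2)
(-465 + 123)/(-325 + h(Q(-5, 5))) = (-465 + 123)/(-325 - 1/2) = -342/(-651/2) = -2/651*(-342) = 228/217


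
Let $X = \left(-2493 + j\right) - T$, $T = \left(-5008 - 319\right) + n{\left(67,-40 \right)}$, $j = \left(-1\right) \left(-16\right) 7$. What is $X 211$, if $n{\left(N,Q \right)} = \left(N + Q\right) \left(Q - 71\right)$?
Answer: $1253973$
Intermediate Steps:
$j = 112$ ($j = 16 \cdot 7 = 112$)
$n{\left(N,Q \right)} = \left(-71 + Q\right) \left(N + Q\right)$ ($n{\left(N,Q \right)} = \left(N + Q\right) \left(-71 + Q\right) = \left(-71 + Q\right) \left(N + Q\right)$)
$T = -8324$ ($T = \left(-5008 - 319\right) + \left(\left(-40\right)^{2} - 4757 - -2840 + 67 \left(-40\right)\right) = -5327 + \left(1600 - 4757 + 2840 - 2680\right) = -5327 - 2997 = -8324$)
$X = 5943$ ($X = \left(-2493 + 112\right) - -8324 = -2381 + 8324 = 5943$)
$X 211 = 5943 \cdot 211 = 1253973$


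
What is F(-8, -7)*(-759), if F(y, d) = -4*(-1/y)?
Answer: 759/2 ≈ 379.50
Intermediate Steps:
F(y, d) = 4/y (F(y, d) = -(-4)/y = 4/y)
F(-8, -7)*(-759) = (4/(-8))*(-759) = (4*(-⅛))*(-759) = -½*(-759) = 759/2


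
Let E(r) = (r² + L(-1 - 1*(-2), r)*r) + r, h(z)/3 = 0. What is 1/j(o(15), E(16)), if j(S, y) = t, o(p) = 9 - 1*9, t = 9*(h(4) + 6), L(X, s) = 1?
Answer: 1/54 ≈ 0.018519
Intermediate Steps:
h(z) = 0 (h(z) = 3*0 = 0)
t = 54 (t = 9*(0 + 6) = 9*6 = 54)
o(p) = 0 (o(p) = 9 - 9 = 0)
E(r) = r² + 2*r (E(r) = (r² + 1*r) + r = (r² + r) + r = (r + r²) + r = r² + 2*r)
j(S, y) = 54
1/j(o(15), E(16)) = 1/54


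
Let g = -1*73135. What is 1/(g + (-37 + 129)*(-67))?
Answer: -1/79299 ≈ -1.2611e-5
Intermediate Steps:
g = -73135
1/(g + (-37 + 129)*(-67)) = 1/(-73135 + (-37 + 129)*(-67)) = 1/(-73135 + 92*(-67)) = 1/(-73135 - 6164) = 1/(-79299) = -1/79299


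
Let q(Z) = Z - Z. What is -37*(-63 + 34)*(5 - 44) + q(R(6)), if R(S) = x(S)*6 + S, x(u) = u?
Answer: -41847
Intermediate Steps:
R(S) = 7*S (R(S) = S*6 + S = 6*S + S = 7*S)
q(Z) = 0
-37*(-63 + 34)*(5 - 44) + q(R(6)) = -37*(-63 + 34)*(5 - 44) + 0 = -(-1073)*(-39) + 0 = -37*1131 + 0 = -41847 + 0 = -41847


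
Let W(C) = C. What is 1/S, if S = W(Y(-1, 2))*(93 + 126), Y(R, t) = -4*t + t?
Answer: -1/1314 ≈ -0.00076103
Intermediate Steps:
Y(R, t) = -3*t
S = -1314 (S = (-3*2)*(93 + 126) = -6*219 = -1314)
1/S = 1/(-1314) = -1/1314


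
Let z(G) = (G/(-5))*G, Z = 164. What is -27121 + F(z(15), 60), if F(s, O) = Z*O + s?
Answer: -17326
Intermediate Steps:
z(G) = -G**2/5 (z(G) = (G*(-1/5))*G = (-G/5)*G = -G**2/5)
F(s, O) = s + 164*O (F(s, O) = 164*O + s = s + 164*O)
-27121 + F(z(15), 60) = -27121 + (-1/5*15**2 + 164*60) = -27121 + (-1/5*225 + 9840) = -27121 + (-45 + 9840) = -27121 + 9795 = -17326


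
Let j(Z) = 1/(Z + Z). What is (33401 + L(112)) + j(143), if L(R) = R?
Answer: 9584719/286 ≈ 33513.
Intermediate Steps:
j(Z) = 1/(2*Z)
(33401 + L(112)) + j(143) = (33401 + 112) + (1/2)/143 = 33513 + (1/2)*(1/143) = 33513 + 1/286 = 9584719/286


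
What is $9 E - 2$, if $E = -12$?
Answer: $-110$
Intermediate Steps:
$9 E - 2 = 9 \left(-12\right) - 2 = -108 - 2 = -110$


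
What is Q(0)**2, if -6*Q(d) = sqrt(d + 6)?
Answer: 1/6 ≈ 0.16667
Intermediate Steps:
Q(d) = -sqrt(6 + d)/6 (Q(d) = -sqrt(d + 6)/6 = -sqrt(6 + d)/6)
Q(0)**2 = (-sqrt(6 + 0)/6)**2 = (-sqrt(6)/6)**2 = 1/6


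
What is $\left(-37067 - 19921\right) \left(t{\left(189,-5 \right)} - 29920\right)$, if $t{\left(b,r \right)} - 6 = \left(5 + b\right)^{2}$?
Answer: $-440061336$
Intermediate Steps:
$t{\left(b,r \right)} = 6 + \left(5 + b\right)^{2}$
$\left(-37067 - 19921\right) \left(t{\left(189,-5 \right)} - 29920\right) = \left(-37067 - 19921\right) \left(\left(6 + \left(5 + 189\right)^{2}\right) - 29920\right) = - 56988 \left(\left(6 + 194^{2}\right) - 29920\right) = - 56988 \left(\left(6 + 37636\right) - 29920\right) = - 56988 \left(37642 - 29920\right) = \left(-56988\right) 7722 = -440061336$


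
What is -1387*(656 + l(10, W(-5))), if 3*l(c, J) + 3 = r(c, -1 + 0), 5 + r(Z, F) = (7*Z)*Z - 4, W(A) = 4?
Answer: -3683872/3 ≈ -1.2280e+6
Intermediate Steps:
r(Z, F) = -9 + 7*Z**2 (r(Z, F) = -5 + ((7*Z)*Z - 4) = -5 + (7*Z**2 - 4) = -5 + (-4 + 7*Z**2) = -9 + 7*Z**2)
l(c, J) = -4 + 7*c**2/3 (l(c, J) = -1 + (-9 + 7*c**2)/3 = -1 + (-3 + 7*c**2/3) = -4 + 7*c**2/3)
-1387*(656 + l(10, W(-5))) = -1387*(656 + (-4 + (7/3)*10**2)) = -1387*(656 + (-4 + (7/3)*100)) = -1387*(656 + (-4 + 700/3)) = -1387*(656 + 688/3) = -1387*2656/3 = -3683872/3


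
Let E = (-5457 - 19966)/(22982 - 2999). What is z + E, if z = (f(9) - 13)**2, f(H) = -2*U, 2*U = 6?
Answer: 7188440/19983 ≈ 359.73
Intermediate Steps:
U = 3 (U = (1/2)*6 = 3)
E = -25423/19983 ≈ -1.2722
f(H) = -6 (f(H) = -2*3 = -6)
z = 361 (z = (-6 - 13)**2 = (-19)**2 = 361)
z + E = 361 - 25423/19983 = 7188440/19983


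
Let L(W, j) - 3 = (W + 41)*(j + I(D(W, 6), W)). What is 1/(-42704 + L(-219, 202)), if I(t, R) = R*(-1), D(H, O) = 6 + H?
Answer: -1/117639 ≈ -8.5006e-6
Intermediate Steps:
I(t, R) = -R
L(W, j) = 3 + (41 + W)*(j - W) (L(W, j) = 3 + (W + 41)*(j - W) = 3 + (41 + W)*(j - W))
1/(-42704 + L(-219, 202)) = 1/(-42704 + (3 - 1*(-219)² - 41*(-219) + 41*202 - 219*202)) = 1/(-42704 + (3 - 1*47961 + 8979 + 8282 - 44238)) = 1/(-42704 + (3 - 47961 + 8979 + 8282 - 44238)) = 1/(-42704 - 74935) = 1/(-117639) = -1/117639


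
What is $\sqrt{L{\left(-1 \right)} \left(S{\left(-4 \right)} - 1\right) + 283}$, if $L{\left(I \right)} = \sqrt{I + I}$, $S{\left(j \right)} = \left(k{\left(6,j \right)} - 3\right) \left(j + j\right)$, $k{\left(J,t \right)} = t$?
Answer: $\sqrt{283 + 55 i \sqrt{2}} \approx 16.978 + 2.2907 i$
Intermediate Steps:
$S{\left(j \right)} = 2 j \left(-3 + j\right)$ ($S{\left(j \right)} = \left(j - 3\right) \left(j + j\right) = \left(-3 + j\right) 2 j = 2 j \left(-3 + j\right)$)
$L{\left(I \right)} = \sqrt{2} \sqrt{I}$ ($L{\left(I \right)} = \sqrt{2 I} = \sqrt{2} \sqrt{I}$)
$\sqrt{L{\left(-1 \right)} \left(S{\left(-4 \right)} - 1\right) + 283} = \sqrt{\sqrt{2} \sqrt{-1} \left(2 \left(-4\right) \left(-3 - 4\right) - 1\right) + 283} = \sqrt{\sqrt{2} i \left(2 \left(-4\right) \left(-7\right) - 1\right) + 283} = \sqrt{i \sqrt{2} \left(56 - 1\right) + 283} = \sqrt{i \sqrt{2} \cdot 55 + 283} = \sqrt{55 i \sqrt{2} + 283} = \sqrt{283 + 55 i \sqrt{2}}$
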